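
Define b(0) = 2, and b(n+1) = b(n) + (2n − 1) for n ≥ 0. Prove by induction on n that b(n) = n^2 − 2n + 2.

Base case: b(0) = 2, and 0^2 − 2·0 + 2 = 2.
Assume b(r) = r^2 − 2r + 2.
Then b(r+1) = b(r) + (2r − 1) = (r^2 − 2r + 2) + (2r − 1) = r^2 + 1,
and (r+1)^2 − 2·(r+1) + 2 = r^2 + 1.
Hence b(n) = n^2 − 2n + 2 for every n ≥ 0, by induction.

b(n) = n^2 − 2n + 2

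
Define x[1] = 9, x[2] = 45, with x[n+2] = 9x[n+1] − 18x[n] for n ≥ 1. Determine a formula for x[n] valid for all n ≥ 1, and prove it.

Claim: x[n] = 3^n + 6^n.

Base cases: x[1] = 9 and 3^1 + 6^1 = 9; x[2] = 45 and 3^2 + 6^2 = 45.
Assume x[j] = 3^j + 6^j for all 1 ≤ j ≤ m, where m ≥ 2.
Then x[m+1] = 9x[m] − 18x[m−1] = 9·(3^m + 6^m) − 18·(3^{m−1} + 6^{m−1}) = (9·3 − 18)3^{m−1} + (9·6 − 18)6^{m−1} = 9·3^{m−1} + 36·6^{m−1} = 3^{m+1} + 6^{m+1}.
By strong induction, x[n] = 3^n + 6^n for all n ≥ 1.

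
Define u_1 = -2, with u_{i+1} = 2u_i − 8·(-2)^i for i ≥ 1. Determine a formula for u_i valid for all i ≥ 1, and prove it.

Claim: u_i = 2^i + 2·(-2)^i.

Base case: u_1 = -2, and 2^1 + 2·(-2)^1 = 2 − 4 = -2.
Assume u_r = 2^r + 2·(-2)^r for some r ≥ 1.
Then u_{r+1} = 2u_r − 8·(-2)^r = 2·(2^r + 2·(-2)^r) − 8·(-2)^r = 2^{r+1} + 4·(-2)^r − 8·(-2)^r = 2^{r+1} − 4·(-2)^r = 2^{r+1} + 2·(-2)^{r+1}.
So the formula holds for r+1, and by induction u_i = 2^i + 2·(-2)^i for all i ≥ 1.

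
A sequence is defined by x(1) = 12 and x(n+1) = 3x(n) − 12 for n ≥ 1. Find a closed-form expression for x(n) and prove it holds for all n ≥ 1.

Claim: x(n) = 2·3^n + 6.

Base case: x(1) = 12, and 2·3^1 + 6 = 6 + 6 = 12.
Assume x(m) = 2·3^m + 6 for some m ≥ 1.
Then x(m+1) = 3x(m) − 12 = 3·(2·3^m + 6) − 12 = 6·3^m + 18 − 12 = 2·3^{m+1} + 6.
Hence x(n) = 2·3^n + 6 for every n ≥ 1, by induction.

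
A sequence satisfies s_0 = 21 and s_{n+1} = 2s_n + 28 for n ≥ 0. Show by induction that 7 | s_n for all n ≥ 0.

Base case: s_0 = 21 = 7·3, so 7 | s_0.
Assume 7 | s_r, so s_r = 7t for some integer t.
Then s_{r+1} = 2s_r + 28 = 2·(7t) + 28 = 7(2t + 4), so 7 | s_{r+1}.
By induction, 7 | s_n for all n ≥ 0.

7 | s_n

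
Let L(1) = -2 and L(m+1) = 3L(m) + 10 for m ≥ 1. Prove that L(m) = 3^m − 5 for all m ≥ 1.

Base case: L(1) = -2, and 3^1 − 5 = 3 − 5 = -2.
Assume L(j) = 3^j − 5 for some j ≥ 1.
Then L(j+1) = 3L(j) + 10 = 3·(3^j − 5) + 10 = 3^{j+1} − 15 + 10 = 3^{j+1} − 5.
Hence L(m) = 3^m − 5 for every m ≥ 1, by induction.

L(m) = 3^m − 5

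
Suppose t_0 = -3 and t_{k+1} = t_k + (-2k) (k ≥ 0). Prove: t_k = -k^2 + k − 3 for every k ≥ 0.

Base case: t_0 = -3, and -0^2 + 0 − 3 = -3.
Assume t_m = -m^2 + m − 3.
Then t_{m+1} = t_m + (-2m) = (-m^2 + m − 3) + (-2m) = -m^2 − m − 3,
and -(m+1)^2 + (m+1) − 3 = -m^2 − m − 3.
This completes the inductive step, so t_k = -k^2 + k − 3 for all k ≥ 0.

t_k = -k^2 + k − 3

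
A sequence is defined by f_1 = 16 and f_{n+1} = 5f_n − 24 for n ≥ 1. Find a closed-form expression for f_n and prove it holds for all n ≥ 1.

Claim: f_n = 2·5^n + 6.

Base case: f_1 = 16, and 2·5^1 + 6 = 10 + 6 = 16.
Assume f_m = 2·5^m + 6 for some m ≥ 1.
Then f_{m+1} = 5f_m − 24 = 5·(2·5^m + 6) − 24 = 10·5^m + 30 − 24 = 2·5^{m+1} + 6.
By induction, f_n = 2·5^n + 6 for all n ≥ 1.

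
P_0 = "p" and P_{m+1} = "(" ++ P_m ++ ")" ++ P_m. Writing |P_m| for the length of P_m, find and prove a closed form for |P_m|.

Claim: |P_m| = 3·2^m − 2.

Base case: |P_0| = 1, and 3·2^0 − 2 = 1.
Assume |P_r| = 3·2^r − 2.
Then |P_{r+1}| = 1 + |P_r| + 1 + |P_r| = 2|P_r| + 2 = 2(3·2^r − 2) + 2 = 3·2^{r+1} − 4 + 2 = 3·2^{r+1} − 2.
So the formula holds for r+1, and by induction |P_m| = 3·2^m − 2 for all m ≥ 0.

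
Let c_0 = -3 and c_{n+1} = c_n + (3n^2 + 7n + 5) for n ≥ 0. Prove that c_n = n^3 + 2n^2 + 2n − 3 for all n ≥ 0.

Base case: c_0 = -3, and 0^3 + 2·0^2 + 2·0 − 3 = -3.
Assume c_r = r^3 + 2r^2 + 2r − 3.
Then c_{r+1} = c_r + (3r^2 + 7r + 5) = (r^3 + 2r^2 + 2r − 3) + (3r^2 + 7r + 5) = r^3 + 5r^2 + 9r + 2,
and (r+1)^3 + 2·(r+1)^2 + 2·(r+1) − 3 = r^3 + 5r^2 + 9r + 2.
This completes the inductive step, so c_n = n^3 + 2n^2 + 2n − 3 for all n ≥ 0.

c_n = n^3 + 2n^2 + 2n − 3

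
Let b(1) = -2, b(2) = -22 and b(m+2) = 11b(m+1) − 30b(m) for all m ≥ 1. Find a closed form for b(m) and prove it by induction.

Claim: b(m) = 2·5^m − 2·6^m.

Base cases: b(1) = -2 and 2·5^1 − 2·6^1 = -2; b(2) = -22 and 2·5^2 − 2·6^2 = -22.
Assume b(j) = 2·5^j − 2·6^j for all 1 ≤ j ≤ r, where r ≥ 2.
Then b(r+1) = 11b(r) − 30b(r−1) = 11·(2·5^r − 2·6^r) − 30·(2·5^{r−1} − 2·6^{r−1}) = 2·(11·5 − 30)5^{r−1} − 2·(11·6 − 30)6^{r−1} = 50·5^{r−1} − 72·6^{r−1} = 2·5^{r+1} − 2·6^{r+1}.
This completes the inductive step, so b(m) = 2·5^m − 2·6^m for all m ≥ 1.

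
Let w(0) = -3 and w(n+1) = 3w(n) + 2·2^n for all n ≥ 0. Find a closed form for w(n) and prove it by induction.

Claim: w(n) = -3^n − 2·2^n.

Base case: w(0) = -3, and -3^0 − 2·2^0 = -1 − 2 = -3.
Assume w(m) = -3^m − 2·2^m for some m ≥ 0.
Then w(m+1) = 3w(m) + 2·2^m = 3·(-3^m − 2·2^m) + 2·2^m = -3^{m+1} − 6·2^m + 2·2^m = -3^{m+1} − 4·2^m = -3^{m+1} − 2·2^{m+1}.
Hence w(n) = -3^n − 2·2^n for every n ≥ 0, by induction.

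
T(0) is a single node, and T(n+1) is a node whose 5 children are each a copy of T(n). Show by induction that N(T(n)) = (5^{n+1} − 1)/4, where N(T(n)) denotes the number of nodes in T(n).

Base case: N(T(0)) = 1, and (5^{0+1} − 1)/4 = 1.
Assume N(T(r)) = (5^{r+1} − 1)/4.
Then N(T(r+1)) = 1 + 5N(T(r)) = 1 + 5·(5^{r+1} − 1)/4 = 1 + (5^{r+2} − 5)/4 = (4 + 5^{r+2} − 5)/4 = (5^{r+2} − 1)/4.
So the formula holds for r+1, and by induction N(T(n)) = (5^{n+1} − 1)/4 for all n ≥ 0.

N(T(n)) = (5^{n+1} − 1)/4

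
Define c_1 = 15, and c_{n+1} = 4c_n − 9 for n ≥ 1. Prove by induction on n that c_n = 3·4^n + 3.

Base case: c_1 = 15, and 3·4^1 + 3 = 12 + 3 = 15.
Assume c_m = 3·4^m + 3 for some m ≥ 1.
Then c_{m+1} = 4c_m − 9 = 4·(3·4^m + 3) − 9 = 12·4^m + 12 − 9 = 3·4^{m+1} + 3.
By induction, c_n = 3·4^n + 3 for all n ≥ 1.

c_n = 3·4^n + 3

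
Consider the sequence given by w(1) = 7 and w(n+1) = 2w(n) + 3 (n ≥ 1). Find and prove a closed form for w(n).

Claim: w(n) = 5·2^n − 3.

Base case: w(1) = 7, and 5·2^1 − 3 = 10 − 3 = 7.
Assume w(k) = 5·2^k − 3 for some k ≥ 1.
Then w(k+1) = 2w(k) + 3 = 2·(5·2^k − 3) + 3 = 10·2^k − 6 + 3 = 5·2^{k+1} − 3.
This completes the inductive step, so w(n) = 5·2^n − 3 for all n ≥ 1.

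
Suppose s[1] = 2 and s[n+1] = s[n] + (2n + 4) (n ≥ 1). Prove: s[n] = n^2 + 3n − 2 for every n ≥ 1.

Base case: s[1] = 2, and 1^2 + 3·1 − 2 = 2.
Assume s[k] = k^2 + 3k − 2.
Then s[k+1] = s[k] + (2k + 4) = (k^2 + 3k − 2) + (2k + 4) = k^2 + 5k + 2,
and (k+1)^2 + 3·(k+1) − 2 = k^2 + 5k + 2.
Hence s[n] = n^2 + 3n − 2 for every n ≥ 1, by induction.

s[n] = n^2 + 3n − 2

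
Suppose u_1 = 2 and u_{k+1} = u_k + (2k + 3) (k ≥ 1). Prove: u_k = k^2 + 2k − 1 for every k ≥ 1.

Base case: u_1 = 2, and 1^2 + 2·1 − 1 = 2.
Assume u_j = j^2 + 2j − 1.
Then u_{j+1} = u_j + (2j + 3) = (j^2 + 2j − 1) + (2j + 3) = j^2 + 4j + 2,
and (j+1)^2 + 2·(j+1) − 1 = j^2 + 4j + 2.
By induction, u_k = k^2 + 2k − 1 for all k ≥ 1.

u_k = k^2 + 2k − 1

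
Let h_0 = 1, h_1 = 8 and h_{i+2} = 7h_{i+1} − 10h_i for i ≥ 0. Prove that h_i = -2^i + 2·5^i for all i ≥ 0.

Base cases: h_0 = 1 and -2^0 + 2·5^0 = 1; h_1 = 8 and -2^1 + 2·5^1 = 8.
Assume h_j = -2^j + 2·5^j for all 0 ≤ j ≤ r, where r ≥ 1.
Then h_{r+1} = 7h_r − 10h_{r−1} = 7·(-2^r + 2·5^r) − 10·(-2^{r−1} + 2·5^{r−1}) = -(7·2 − 10)2^{r−1} + 2·(7·5 − 10)5^{r−1} = -4·2^{r−1} + 50·5^{r−1} = -2^{r+1} + 2·5^{r+1}.
This completes the inductive step, so h_i = -2^i + 2·5^i for all i ≥ 0.

h_i = -2^i + 2·5^i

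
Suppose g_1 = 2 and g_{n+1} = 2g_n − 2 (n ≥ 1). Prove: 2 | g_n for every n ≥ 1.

Base case: g_1 = 2 = 2·1, so 2 | g_1.
Assume 2 | g_m, so g_m = 2t for some integer t.
Then g_{m+1} = 2g_m − 2 = 2·(2t) − 2 = 2(2t − 1), so 2 | g_{m+1}.
So the property holds for m+1, and by induction 2 | g_n for all n ≥ 1.

2 | g_n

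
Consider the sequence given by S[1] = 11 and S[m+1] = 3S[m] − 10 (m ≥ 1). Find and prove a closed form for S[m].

Claim: S[m] = 2·3^m + 5.

Base case: S[1] = 11, and 2·3^1 + 5 = 6 + 5 = 11.
Assume S[k] = 2·3^k + 5 for some k ≥ 1.
Then S[k+1] = 3S[k] − 10 = 3·(2·3^k + 5) − 10 = 6·3^k + 15 − 10 = 2·3^{k+1} + 5.
Hence S[m] = 2·3^m + 5 for every m ≥ 1, by induction.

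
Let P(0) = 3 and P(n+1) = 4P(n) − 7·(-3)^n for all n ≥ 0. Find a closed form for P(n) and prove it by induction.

Claim: P(n) = 2·4^n + (-3)^n.

Base case: P(0) = 3, and 2·4^0 + (-3)^0 = 2 + 1 = 3.
Assume P(m) = 2·4^m + (-3)^m for some m ≥ 0.
Then P(m+1) = 4P(m) − 7·(-3)^m = 4·(2·4^m + (-3)^m) − 7·(-3)^m = 2·4^{m+1} + 4·(-3)^m − 7·(-3)^m = 2·4^{m+1} − 3·(-3)^m = 2·4^{m+1} + (-3)^{m+1}.
So the formula holds for m+1, and by induction P(n) = 2·4^n + (-3)^n for all n ≥ 0.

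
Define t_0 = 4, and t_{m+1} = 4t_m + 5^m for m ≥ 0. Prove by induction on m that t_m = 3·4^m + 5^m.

Base case: t_0 = 4, and 3·4^0 + 5^0 = 3 + 1 = 4.
Assume t_j = 3·4^j + 5^j for some j ≥ 0.
Then t_{j+1} = 4t_j + 5^j = 4·(3·4^j + 5^j) + 5^j = 3·4^{j+1} + 4·5^j + 5^j = 3·4^{j+1} + 5·5^j = 3·4^{j+1} + 5^{j+1}.
Hence t_m = 3·4^m + 5^m for every m ≥ 0, by induction.

t_m = 3·4^m + 5^m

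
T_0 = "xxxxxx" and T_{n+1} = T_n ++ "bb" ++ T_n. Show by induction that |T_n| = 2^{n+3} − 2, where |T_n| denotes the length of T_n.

Base case: |T_0| = 6, and 2^{0+3} − 2 = 6.
Assume |T_j| = 2^{j+3} − 2.
Then |T_{j+1}| = |T_j| + 2 + |T_j| = 2|T_j| + 2 = 2(2^{j+3} − 2) + 2 = 2^{j+1+3} − 4 + 2 = 2^{j+1+3} − 2.
So the formula holds for j+1, and by induction |T_n| = 2^{n+3} − 2 for all n ≥ 0.

|T_n| = 2^{n+3} − 2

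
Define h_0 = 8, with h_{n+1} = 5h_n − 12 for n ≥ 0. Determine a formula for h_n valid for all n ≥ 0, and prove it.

Claim: h_n = 5^{n+1} + 3.

Base case: h_0 = 8, and 5^{0+1} + 3 = 5 + 3 = 8.
Assume h_m = 5^{m+1} + 3 for some m ≥ 0.
Then h_{m+1} = 5h_m − 12 = 5·(5^{m+1} + 3) − 12 = 5^{m+2} + 15 − 12 = 5^{m+2} + 3.
By induction, h_n = 5^{n+1} + 3 for all n ≥ 0.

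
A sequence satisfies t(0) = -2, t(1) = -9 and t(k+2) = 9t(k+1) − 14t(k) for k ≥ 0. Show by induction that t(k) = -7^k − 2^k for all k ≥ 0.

Base cases: t(0) = -2 and -7^0 − 2^0 = -2; t(1) = -9 and -7^1 − 2^1 = -9.
Assume t(i) = -7^i − 2^i for all 0 ≤ i ≤ j, where j ≥ 1.
Then t(j+1) = 9t(j) − 14t(j−1) = 9·(-7^j − 2^j) − 14·(-7^{j−1} − 2^{j−1}) = -(9·7 − 14)7^{j−1} − (9·2 − 14)2^{j−1} = -49·7^{j−1} − 4·2^{j−1} = -7^{j+1} − 2^{j+1}.
By strong induction, t(k) = -7^k − 2^k for all k ≥ 0.

t(k) = -7^k − 2^k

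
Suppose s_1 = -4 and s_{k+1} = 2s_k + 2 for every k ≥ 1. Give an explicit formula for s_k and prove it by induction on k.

Claim: s_k = -2^k − 2.

Base case: s_1 = -4, and -2^1 − 2 = -2 − 2 = -4.
Assume s_r = -2^r − 2 for some r ≥ 1.
Then s_{r+1} = 2s_r + 2 = 2·(-2^r − 2) + 2 = -2^{r+1} − 4 + 2 = -2^{r+1} − 2.
By induction, s_k = -2^k − 2 for all k ≥ 1.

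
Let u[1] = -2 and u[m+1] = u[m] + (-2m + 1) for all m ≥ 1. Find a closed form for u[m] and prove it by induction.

Claim: u[m] = -m^2 + 2m − 3.

Base case: u[1] = -2, and -1^2 + 2·1 − 3 = -2.
Assume u[j] = -j^2 + 2j − 3.
Then u[j+1] = u[j] + (-2j + 1) = (-j^2 + 2j − 3) + (-2j + 1) = -j^2 − 2,
and -(j+1)^2 + 2·(j+1) − 3 = -j^2 − 2.
Hence u[m] = -m^2 + 2m − 3 for every m ≥ 1, by induction.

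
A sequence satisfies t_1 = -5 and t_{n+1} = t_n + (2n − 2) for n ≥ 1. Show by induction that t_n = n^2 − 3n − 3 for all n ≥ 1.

Base case: t_1 = -5, and 1^2 − 3·1 − 3 = -5.
Assume t_k = k^2 − 3k − 3.
Then t_{k+1} = t_k + (2k − 2) = (k^2 − 3k − 3) + (2k − 2) = k^2 − k − 5,
and (k+1)^2 − 3·(k+1) − 3 = k^2 − k − 5.
Hence t_n = n^2 − 3n − 3 for every n ≥ 1, by induction.

t_n = n^2 − 3n − 3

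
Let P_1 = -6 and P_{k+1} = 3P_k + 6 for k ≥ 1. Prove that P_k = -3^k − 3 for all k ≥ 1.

Base case: P_1 = -6, and -3^1 − 3 = -3 − 3 = -6.
Assume P_r = -3^r − 3 for some r ≥ 1.
Then P_{r+1} = 3P_r + 6 = 3·(-3^r − 3) + 6 = -3^{r+1} − 9 + 6 = -3^{r+1} − 3.
So the formula holds for r+1, and by induction P_k = -3^k − 3 for all k ≥ 1.

P_k = -3^k − 3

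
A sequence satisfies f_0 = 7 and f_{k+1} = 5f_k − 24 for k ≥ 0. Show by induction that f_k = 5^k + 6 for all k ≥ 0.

Base case: f_0 = 7, and 5^0 + 6 = 1 + 6 = 7.
Assume f_r = 5^r + 6 for some r ≥ 0.
Then f_{r+1} = 5f_r − 24 = 5·(5^r + 6) − 24 = 5^{r+1} + 30 − 24 = 5^{r+1} + 6.
Hence f_k = 5^k + 6 for every k ≥ 0, by induction.

f_k = 5^k + 6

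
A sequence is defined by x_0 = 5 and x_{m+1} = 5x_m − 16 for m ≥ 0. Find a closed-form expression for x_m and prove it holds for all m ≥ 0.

Claim: x_m = 5^m + 4.

Base case: x_0 = 5, and 5^0 + 4 = 1 + 4 = 5.
Assume x_k = 5^k + 4 for some k ≥ 0.
Then x_{k+1} = 5x_k − 16 = 5·(5^k + 4) − 16 = 5^{k+1} + 20 − 16 = 5^{k+1} + 4.
So the formula holds for k+1, and by induction x_m = 5^m + 4 for all m ≥ 0.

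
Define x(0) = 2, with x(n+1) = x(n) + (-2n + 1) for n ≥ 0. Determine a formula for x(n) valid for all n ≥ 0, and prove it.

Claim: x(n) = -n^2 + 2n + 2.

Base case: x(0) = 2, and -0^2 + 2·0 + 2 = 2.
Assume x(r) = -r^2 + 2r + 2.
Then x(r+1) = x(r) + (-2r + 1) = (-r^2 + 2r + 2) + (-2r + 1) = -r^2 + 3,
and -(r+1)^2 + 2·(r+1) + 2 = -r^2 + 3.
This completes the inductive step, so x(n) = -n^2 + 2n + 2 for all n ≥ 0.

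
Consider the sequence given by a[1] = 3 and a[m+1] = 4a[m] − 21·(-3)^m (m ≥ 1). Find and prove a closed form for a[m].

Claim: a[m] = 3·4^m + 3·(-3)^m.

Base case: a[1] = 3, and 3·4^1 + 3·(-3)^1 = 12 − 9 = 3.
Assume a[r] = 3·4^r + 3·(-3)^r for some r ≥ 1.
Then a[r+1] = 4a[r] − 21·(-3)^r = 4·(3·4^r + 3·(-3)^r) − 21·(-3)^r = 3·4^{r+1} + 12·(-3)^r − 21·(-3)^r = 3·4^{r+1} − 9·(-3)^r = 3·4^{r+1} + 3·(-3)^{r+1}.
This completes the inductive step, so a[m] = 3·4^m + 3·(-3)^m for all m ≥ 1.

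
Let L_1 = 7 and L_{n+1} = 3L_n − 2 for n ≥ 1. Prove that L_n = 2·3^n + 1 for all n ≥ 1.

Base case: L_1 = 7, and 2·3^1 + 1 = 6 + 1 = 7.
Assume L_r = 2·3^r + 1 for some r ≥ 1.
Then L_{r+1} = 3L_r − 2 = 3·(2·3^r + 1) − 2 = 6·3^r + 3 − 2 = 2·3^{r+1} + 1.
So the formula holds for r+1, and by induction L_n = 2·3^n + 1 for all n ≥ 1.

L_n = 2·3^n + 1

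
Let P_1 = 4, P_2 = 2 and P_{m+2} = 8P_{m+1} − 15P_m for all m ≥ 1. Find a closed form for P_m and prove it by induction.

Claim: P_m = 3·3^m − 5^m.

Base cases: P_1 = 4 and 3·3^1 − 5^1 = 4; P_2 = 2 and 3·3^2 − 5^2 = 2.
Assume P_i = 3·3^i − 5^i for all 1 ≤ i ≤ j, where j ≥ 2.
Then P_{j+1} = 8P_j − 15P_{j−1} = 8·(3·3^j − 5^j) − 15·(3·3^{j−1} − 5^{j−1}) = 3·(8·3 − 15)3^{j−1} − (8·5 − 15)5^{j−1} = 27·3^{j−1} − 25·5^{j−1} = 3·3^{j+1} − 5^{j+1}.
Hence P_m = 3·3^m − 5^m for every m ≥ 1, by strong induction.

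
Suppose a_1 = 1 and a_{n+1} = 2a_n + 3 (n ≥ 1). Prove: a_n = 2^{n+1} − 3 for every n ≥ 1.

Base case: a_1 = 1, and 2^{1+1} − 3 = 4 − 3 = 1.
Assume a_m = 2^{m+1} − 3 for some m ≥ 1.
Then a_{m+1} = 2a_m + 3 = 2·(2^{m+1} − 3) + 3 = 2^{m+2} − 6 + 3 = 2^{m+2} − 3.
Hence a_n = 2^{n+1} − 3 for every n ≥ 1, by induction.

a_n = 2^{n+1} − 3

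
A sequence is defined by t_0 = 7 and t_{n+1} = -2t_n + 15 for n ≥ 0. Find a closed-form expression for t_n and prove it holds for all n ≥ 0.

Claim: t_n = 2·(-2)^n + 5.

Base case: t_0 = 7, and 2·(-2)^0 + 5 = 2 + 5 = 7.
Assume t_k = 2·(-2)^k + 5 for some k ≥ 0.
Then t_{k+1} = -2t_k + 15 = -2·(2·(-2)^k + 5) + 15 = -4·(-2)^k − 10 + 15 = 2·(-2)^{k+1} + 5.
So the formula holds for k+1, and by induction t_n = 2·(-2)^n + 5 for all n ≥ 0.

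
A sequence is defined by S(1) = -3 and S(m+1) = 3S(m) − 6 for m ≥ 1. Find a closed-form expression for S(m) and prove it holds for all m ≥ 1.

Claim: S(m) = -2·3^m + 3.

Base case: S(1) = -3, and -2·3^1 + 3 = -6 + 3 = -3.
Assume S(k) = -2·3^k + 3 for some k ≥ 1.
Then S(k+1) = 3S(k) − 6 = 3·(-2·3^k + 3) − 6 = -6·3^k + 9 − 6 = -2·3^{k+1} + 3.
So the formula holds for k+1, and by induction S(m) = -2·3^m + 3 for all m ≥ 1.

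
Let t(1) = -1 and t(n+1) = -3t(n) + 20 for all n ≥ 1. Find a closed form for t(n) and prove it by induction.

Claim: t(n) = 2·(-3)^n + 5.

Base case: t(1) = -1, and 2·(-3)^1 + 5 = -6 + 5 = -1.
Assume t(r) = 2·(-3)^r + 5 for some r ≥ 1.
Then t(r+1) = -3t(r) + 20 = -3·(2·(-3)^r + 5) + 20 = -6·(-3)^r − 15 + 20 = 2·(-3)^{r+1} + 5.
So the formula holds for r+1, and by induction t(n) = 2·(-3)^n + 5 for all n ≥ 1.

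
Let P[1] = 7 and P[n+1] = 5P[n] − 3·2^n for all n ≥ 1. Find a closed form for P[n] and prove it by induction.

Claim: P[n] = 5^n + 2^n.

Base case: P[1] = 7, and 5^1 + 2^1 = 5 + 2 = 7.
Assume P[r] = 5^r + 2^r for some r ≥ 1.
Then P[r+1] = 5P[r] − 3·2^r = 5·(5^r + 2^r) − 3·2^r = 5^{r+1} + 5·2^r − 3·2^r = 5^{r+1} + 2·2^r = 5^{r+1} + 2^{r+1}.
So the formula holds for r+1, and by induction P[n] = 5^n + 2^n for all n ≥ 1.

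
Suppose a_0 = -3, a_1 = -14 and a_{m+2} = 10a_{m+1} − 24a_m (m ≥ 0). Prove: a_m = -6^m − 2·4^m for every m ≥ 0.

Base cases: a_0 = -3 and -6^0 − 2·4^0 = -3; a_1 = -14 and -6^1 − 2·4^1 = -14.
Assume a_j = -6^j − 2·4^j for all 0 ≤ j ≤ r, where r ≥ 1.
Then a_{r+1} = 10a_r − 24a_{r−1} = 10·(-6^r − 2·4^r) − 24·(-6^{r−1} − 2·4^{r−1}) = -(10·6 − 24)6^{r−1} − 2·(10·4 − 24)4^{r−1} = -36·6^{r−1} − 32·4^{r−1} = -6^{r+1} − 2·4^{r+1}.
So the formula holds for r+1, and by strong induction a_m = -6^m − 2·4^m for all m ≥ 0.

a_m = -6^m − 2·4^m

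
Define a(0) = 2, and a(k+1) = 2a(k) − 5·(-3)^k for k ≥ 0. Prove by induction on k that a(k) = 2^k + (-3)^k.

Base case: a(0) = 2, and 2^0 + (-3)^0 = 1 + 1 = 2.
Assume a(r) = 2^r + (-3)^r for some r ≥ 0.
Then a(r+1) = 2a(r) − 5·(-3)^r = 2·(2^r + (-3)^r) − 5·(-3)^r = 2^{r+1} + 2·(-3)^r − 5·(-3)^r = 2^{r+1} − 3·(-3)^r = 2^{r+1} + (-3)^{r+1}.
So the formula holds for r+1, and by induction a(k) = 2^k + (-3)^k for all k ≥ 0.

a(k) = 2^k + (-3)^k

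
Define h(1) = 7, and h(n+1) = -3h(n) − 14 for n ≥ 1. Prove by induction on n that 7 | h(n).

Base case: h(1) = 7 = 7·1, so 7 | h(1).
Assume 7 | h(r), so h(r) = 7t for some integer t.
Then h(r+1) = -3h(r) − 14 = -3·(7t) − 14 = 7(-3t − 2), so 7 | h(r+1).
By induction, 7 | h(n) for all n ≥ 1.

7 | h(n)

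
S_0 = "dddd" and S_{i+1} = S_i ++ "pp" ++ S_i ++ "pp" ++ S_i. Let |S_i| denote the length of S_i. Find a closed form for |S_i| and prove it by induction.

Claim: |S_i| = 6·3^i − 2.

Base case: |S_0| = 4, and 6·3^0 − 2 = 4.
Assume |S_m| = 6·3^m − 2.
Then |S_{m+1}| = 3|S_m| + 4 = 3(6·3^m − 2) + 4 = 6·3^{m+1} − 6 + 4 = 6·3^{m+1} − 2.
So the formula holds for m+1, and by induction |S_i| = 6·3^i − 2 for all i ≥ 0.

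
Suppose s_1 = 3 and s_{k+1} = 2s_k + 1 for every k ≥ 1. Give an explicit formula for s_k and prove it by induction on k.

Claim: s_k = 2^{k+1} − 1.

Base case: s_1 = 3, and 2^{1+1} − 1 = 4 − 1 = 3.
Assume s_m = 2^{m+1} − 1 for some m ≥ 1.
Then s_{m+1} = 2s_m + 1 = 2·(2^{m+1} − 1) + 1 = 2^{m+2} − 2 + 1 = 2^{m+2} − 1.
This completes the inductive step, so s_k = 2^{k+1} − 1 for all k ≥ 1.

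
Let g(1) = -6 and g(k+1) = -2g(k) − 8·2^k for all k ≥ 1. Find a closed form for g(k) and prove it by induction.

Claim: g(k) = (-2)^k − 2·2^k.

Base case: g(1) = -6, and (-2)^1 − 2·2^1 = -2 − 4 = -6.
Assume g(r) = (-2)^r − 2·2^r for some r ≥ 1.
Then g(r+1) = -2g(r) − 8·2^r = -2·((-2)^r − 2·2^r) − 8·2^r = (-2)^{r+1} + 4·2^r − 8·2^r = (-2)^{r+1} − 4·2^r = (-2)^{r+1} − 2·2^{r+1}.
Hence g(k) = (-2)^k − 2·2^k for every k ≥ 1, by induction.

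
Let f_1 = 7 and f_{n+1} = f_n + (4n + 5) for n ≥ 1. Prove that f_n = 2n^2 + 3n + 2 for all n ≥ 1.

Base case: f_1 = 7, and 2·1^2 + 3·1 + 2 = 7.
Assume f_m = 2m^2 + 3m + 2.
Then f_{m+1} = f_m + (4m + 5) = (2m^2 + 3m + 2) + (4m + 5) = 2m^2 + 7m + 7,
and 2·(m+1)^2 + 3·(m+1) + 2 = 2m^2 + 7m + 7.
By induction, f_n = 2n^2 + 3n + 2 for all n ≥ 1.

f_n = 2n^2 + 3n + 2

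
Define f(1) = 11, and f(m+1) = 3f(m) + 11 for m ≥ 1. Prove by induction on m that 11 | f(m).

Base case: f(1) = 11 = 11·1, so 11 | f(1).
Assume 11 | f(k), so f(k) = 11t for some integer t.
Then f(k+1) = 3f(k) + 11 = 3·(11t) + 11 = 11(3t + 1), so 11 | f(k+1).
Hence 11 | f(m) for every m ≥ 1, by induction.

11 | f(m)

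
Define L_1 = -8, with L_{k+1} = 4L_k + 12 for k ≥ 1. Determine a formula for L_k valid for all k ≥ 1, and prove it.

Claim: L_k = -4^k − 4.

Base case: L_1 = -8, and -4^1 − 4 = -4 − 4 = -8.
Assume L_r = -4^r − 4 for some r ≥ 1.
Then L_{r+1} = 4L_r + 12 = 4·(-4^r − 4) + 12 = -4^{r+1} − 16 + 12 = -4^{r+1} − 4.
So the formula holds for r+1, and by induction L_k = -4^k − 4 for all k ≥ 1.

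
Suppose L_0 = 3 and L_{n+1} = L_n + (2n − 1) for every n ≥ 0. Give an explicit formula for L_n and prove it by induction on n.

Claim: L_n = n^2 − 2n + 3.

Base case: L_0 = 3, and 0^2 − 2·0 + 3 = 3.
Assume L_j = j^2 − 2j + 3.
Then L_{j+1} = L_j + (2j − 1) = (j^2 − 2j + 3) + (2j − 1) = j^2 + 2,
and (j+1)^2 − 2·(j+1) + 3 = j^2 + 2.
Hence L_n = n^2 − 2n + 3 for every n ≥ 0, by induction.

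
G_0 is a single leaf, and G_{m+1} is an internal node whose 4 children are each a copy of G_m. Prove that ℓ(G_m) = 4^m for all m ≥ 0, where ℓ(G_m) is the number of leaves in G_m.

Base case: ℓ(G_0) = 1, and 4^0 = 1.
Assume ℓ(G_r) = 4^r.
Then ℓ(G_{r+1}) = 4·ℓ(G_r) = 4·4^r = 4^{r+1}.
So the formula holds for r+1, and by induction ℓ(G_m) = 4^m for all m ≥ 0.

ℓ(G_m) = 4^m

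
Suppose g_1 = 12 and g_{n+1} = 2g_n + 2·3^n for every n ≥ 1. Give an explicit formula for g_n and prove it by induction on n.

Claim: g_n = 3·2^n + 2·3^n.

Base case: g_1 = 12, and 3·2^1 + 2·3^1 = 6 + 6 = 12.
Assume g_j = 3·2^j + 2·3^j for some j ≥ 1.
Then g_{j+1} = 2g_j + 2·3^j = 2·(3·2^j + 2·3^j) + 2·3^j = 3·2^{j+1} + 4·3^j + 2·3^j = 3·2^{j+1} + 6·3^j = 3·2^{j+1} + 2·3^{j+1}.
By induction, g_n = 3·2^n + 2·3^n for all n ≥ 1.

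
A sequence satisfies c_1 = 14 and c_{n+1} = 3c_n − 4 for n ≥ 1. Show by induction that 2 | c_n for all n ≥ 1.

Base case: c_1 = 14 = 2·7, so 2 | c_1.
Assume 2 | c_r, so c_r = 2t for some integer t.
Then c_{r+1} = 3c_r − 4 = 3·(2t) − 4 = 2(3t − 2), so 2 | c_{r+1}.
Hence 2 | c_n for every n ≥ 1, by induction.

2 | c_n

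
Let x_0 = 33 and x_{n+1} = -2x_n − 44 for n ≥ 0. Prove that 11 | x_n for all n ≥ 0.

Base case: x_0 = 33 = 11·3, so 11 | x_0.
Assume 11 | x_m, so x_m = 11t for some integer t.
Then x_{m+1} = -2x_m − 44 = -2·(11t) − 44 = 11(-2t − 4), so 11 | x_{m+1}.
Hence 11 | x_n for every n ≥ 0, by induction.

11 | x_n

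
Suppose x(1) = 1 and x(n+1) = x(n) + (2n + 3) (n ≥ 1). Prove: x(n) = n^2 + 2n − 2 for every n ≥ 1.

Base case: x(1) = 1, and 1^2 + 2·1 − 2 = 1.
Assume x(j) = j^2 + 2j − 2.
Then x(j+1) = x(j) + (2j + 3) = (j^2 + 2j − 2) + (2j + 3) = j^2 + 4j + 1,
and (j+1)^2 + 2·(j+1) − 2 = j^2 + 4j + 1.
This completes the inductive step, so x(n) = n^2 + 2n − 2 for all n ≥ 1.

x(n) = n^2 + 2n − 2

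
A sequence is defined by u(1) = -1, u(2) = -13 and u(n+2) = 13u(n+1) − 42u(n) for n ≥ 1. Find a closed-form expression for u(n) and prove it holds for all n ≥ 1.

Claim: u(n) = 6^n − 7^n.

Base cases: u(1) = -1 and 6^1 − 7^1 = -1; u(2) = -13 and 6^2 − 7^2 = -13.
Assume u(j) = 6^j − 7^j for all 1 ≤ j ≤ m, where m ≥ 2.
Then u(m+1) = 13u(m) − 42u(m−1) = 13·(6^m − 7^m) − 42·(6^{m−1} − 7^{m−1}) = (13·6 − 42)6^{m−1} − (13·7 − 42)7^{m−1} = 36·6^{m−1} − 49·7^{m−1} = 6^{m+1} − 7^{m+1}.
By strong induction, u(n) = 6^n − 7^n for all n ≥ 1.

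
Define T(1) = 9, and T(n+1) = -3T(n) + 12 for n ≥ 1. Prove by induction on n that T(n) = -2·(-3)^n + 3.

Base case: T(1) = 9, and -2·(-3)^1 + 3 = 6 + 3 = 9.
Assume T(r) = -2·(-3)^r + 3 for some r ≥ 1.
Then T(r+1) = -3T(r) + 12 = -3·(-2·(-3)^r + 3) + 12 = 6·(-3)^r − 9 + 12 = -2·(-3)^{r+1} + 3.
By induction, T(n) = -2·(-3)^n + 3 for all n ≥ 1.

T(n) = -2·(-3)^n + 3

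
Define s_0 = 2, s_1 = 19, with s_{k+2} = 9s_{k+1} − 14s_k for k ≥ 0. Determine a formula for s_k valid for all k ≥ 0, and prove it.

Claim: s_k = 3·7^k − 2^k.

Base cases: s_0 = 2 and 3·7^0 − 2^0 = 2; s_1 = 19 and 3·7^1 − 2^1 = 19.
Assume s_j = 3·7^j − 2^j for all 0 ≤ j ≤ m, where m ≥ 1.
Then s_{m+1} = 9s_m − 14s_{m−1} = 9·(3·7^m − 2^m) − 14·(3·7^{m−1} − 2^{m−1}) = 3·(9·7 − 14)7^{m−1} − (9·2 − 14)2^{m−1} = 147·7^{m−1} − 4·2^{m−1} = 3·7^{m+1} − 2^{m+1}.
By strong induction, s_k = 3·7^k − 2^k for all k ≥ 0.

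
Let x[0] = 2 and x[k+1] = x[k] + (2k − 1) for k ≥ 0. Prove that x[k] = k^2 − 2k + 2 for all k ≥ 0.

Base case: x[0] = 2, and 0^2 − 2·0 + 2 = 2.
Assume x[j] = j^2 − 2j + 2.
Then x[j+1] = x[j] + (2j − 1) = (j^2 − 2j + 2) + (2j − 1) = j^2 + 1,
and (j+1)^2 − 2·(j+1) + 2 = j^2 + 1.
Hence x[k] = k^2 − 2k + 2 for every k ≥ 0, by induction.

x[k] = k^2 − 2k + 2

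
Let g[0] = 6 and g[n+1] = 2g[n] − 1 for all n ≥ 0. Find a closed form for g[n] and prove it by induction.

Claim: g[n] = 5·2^n + 1.

Base case: g[0] = 6, and 5·2^0 + 1 = 5 + 1 = 6.
Assume g[j] = 5·2^j + 1 for some j ≥ 0.
Then g[j+1] = 2g[j] − 1 = 2·(5·2^j + 1) − 1 = 10·2^j + 2 − 1 = 5·2^{j+1} + 1.
So the formula holds for j+1, and by induction g[n] = 5·2^n + 1 for all n ≥ 0.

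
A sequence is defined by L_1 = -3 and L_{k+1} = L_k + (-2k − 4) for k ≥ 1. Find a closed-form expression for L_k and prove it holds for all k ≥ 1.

Claim: L_k = -k^2 − 3k + 1.

Base case: L_1 = -3, and -1^2 − 3·1 + 1 = -3.
Assume L_m = -m^2 − 3m + 1.
Then L_{m+1} = L_m + (-2m − 4) = (-m^2 − 3m + 1) + (-2m − 4) = -m^2 − 5m − 3,
and -(m+1)^2 − 3·(m+1) + 1 = -m^2 − 5m − 3.
This completes the inductive step, so L_k = -k^2 − 3k + 1 for all k ≥ 1.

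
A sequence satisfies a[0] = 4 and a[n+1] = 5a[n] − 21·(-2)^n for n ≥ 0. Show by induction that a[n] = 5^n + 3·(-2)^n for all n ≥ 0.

Base case: a[0] = 4, and 5^0 + 3·(-2)^0 = 1 + 3 = 4.
Assume a[r] = 5^r + 3·(-2)^r for some r ≥ 0.
Then a[r+1] = 5a[r] − 21·(-2)^r = 5·(5^r + 3·(-2)^r) − 21·(-2)^r = 5^{r+1} + 15·(-2)^r − 21·(-2)^r = 5^{r+1} − 6·(-2)^r = 5^{r+1} + 3·(-2)^{r+1}.
This completes the inductive step, so a[n] = 5^n + 3·(-2)^n for all n ≥ 0.

a[n] = 5^n + 3·(-2)^n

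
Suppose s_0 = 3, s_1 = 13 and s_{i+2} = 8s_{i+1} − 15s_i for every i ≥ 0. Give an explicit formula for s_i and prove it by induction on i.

Claim: s_i = 2·5^i + 3^i.

Base cases: s_0 = 3 and 2·5^0 + 3^0 = 3; s_1 = 13 and 2·5^1 + 3^1 = 13.
Assume s_j = 2·5^j + 3^j for all 0 ≤ j ≤ k, where k ≥ 1.
Then s_{k+1} = 8s_k − 15s_{k−1} = 8·(2·5^k + 3^k) − 15·(2·5^{k−1} + 3^{k−1}) = 2·(8·5 − 15)5^{k−1} + (8·3 − 15)3^{k−1} = 50·5^{k−1} + 9·3^{k−1} = 2·5^{k+1} + 3^{k+1}.
Hence s_i = 2·5^i + 3^i for every i ≥ 0, by strong induction.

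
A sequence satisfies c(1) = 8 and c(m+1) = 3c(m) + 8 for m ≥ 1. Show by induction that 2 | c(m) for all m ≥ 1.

Base case: c(1) = 8 = 2·4, so 2 | c(1).
Assume 2 | c(j), so c(j) = 2t for some integer t.
Then c(j+1) = 3c(j) + 8 = 3·(2t) + 8 = 2(3t + 4), so 2 | c(j+1).
By induction, 2 | c(m) for all m ≥ 1.

2 | c(m)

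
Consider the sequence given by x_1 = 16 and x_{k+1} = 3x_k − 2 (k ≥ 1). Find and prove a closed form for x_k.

Claim: x_k = 5·3^k + 1.

Base case: x_1 = 16, and 5·3^1 + 1 = 15 + 1 = 16.
Assume x_m = 5·3^m + 1 for some m ≥ 1.
Then x_{m+1} = 3x_m − 2 = 3·(5·3^m + 1) − 2 = 15·3^m + 3 − 2 = 5·3^{m+1} + 1.
So the formula holds for m+1, and by induction x_k = 5·3^k + 1 for all k ≥ 1.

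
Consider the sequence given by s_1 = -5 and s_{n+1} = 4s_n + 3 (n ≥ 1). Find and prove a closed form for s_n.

Claim: s_n = -4^n − 1.

Base case: s_1 = -5, and -4^1 − 1 = -4 − 1 = -5.
Assume s_m = -4^m − 1 for some m ≥ 1.
Then s_{m+1} = 4s_m + 3 = 4·(-4^m − 1) + 3 = -4^{m+1} − 4 + 3 = -4^{m+1} − 1.
So the formula holds for m+1, and by induction s_n = -4^n − 1 for all n ≥ 1.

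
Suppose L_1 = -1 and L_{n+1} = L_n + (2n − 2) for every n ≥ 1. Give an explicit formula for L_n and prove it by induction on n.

Claim: L_n = n^2 − 3n + 1.

Base case: L_1 = -1, and 1^2 − 3·1 + 1 = -1.
Assume L_r = r^2 − 3r + 1.
Then L_{r+1} = L_r + (2r − 2) = (r^2 − 3r + 1) + (2r − 2) = r^2 − r − 1,
and (r+1)^2 − 3·(r+1) + 1 = r^2 − r − 1.
By induction, L_n = n^2 − 3n + 1 for all n ≥ 1.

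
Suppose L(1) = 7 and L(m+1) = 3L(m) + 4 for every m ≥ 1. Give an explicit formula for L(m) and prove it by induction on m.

Claim: L(m) = 3^{m+1} − 2.

Base case: L(1) = 7, and 3^{1+1} − 2 = 9 − 2 = 7.
Assume L(k) = 3^{k+1} − 2 for some k ≥ 1.
Then L(k+1) = 3L(k) + 4 = 3·(3^{k+1} − 2) + 4 = 3^{k+2} − 6 + 4 = 3^{k+2} − 2.
By induction, L(m) = 3^{m+1} − 2 for all m ≥ 1.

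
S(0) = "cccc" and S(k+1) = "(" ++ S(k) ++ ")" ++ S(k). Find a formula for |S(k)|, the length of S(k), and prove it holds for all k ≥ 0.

Claim: |S(k)| = 6·2^k − 2.

Base case: |S(0)| = 4, and 6·2^0 − 2 = 4.
Assume |S(r)| = 6·2^r − 2.
Then |S(r+1)| = 1 + |S(r)| + 1 + |S(r)| = 2|S(r)| + 2 = 2(6·2^r − 2) + 2 = 6·2^{r+1} − 4 + 2 = 6·2^{r+1} − 2.
By induction, |S(k)| = 6·2^k − 2 for all k ≥ 0.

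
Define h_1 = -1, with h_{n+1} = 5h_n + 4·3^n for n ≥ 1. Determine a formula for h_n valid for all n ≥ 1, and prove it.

Claim: h_n = 5^n − 2·3^n.

Base case: h_1 = -1, and 5^1 − 2·3^1 = 5 − 6 = -1.
Assume h_j = 5^j − 2·3^j for some j ≥ 1.
Then h_{j+1} = 5h_j + 4·3^j = 5·(5^j − 2·3^j) + 4·3^j = 5^{j+1} − 10·3^j + 4·3^j = 5^{j+1} − 6·3^j = 5^{j+1} − 2·3^{j+1}.
This completes the inductive step, so h_n = 5^n − 2·3^n for all n ≥ 1.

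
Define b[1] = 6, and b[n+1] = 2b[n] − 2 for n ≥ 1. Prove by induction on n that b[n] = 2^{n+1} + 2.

Base case: b[1] = 6, and 2^{1+1} + 2 = 4 + 2 = 6.
Assume b[k] = 2^{k+1} + 2 for some k ≥ 1.
Then b[k+1] = 2b[k] − 2 = 2·(2^{k+1} + 2) − 2 = 2^{k+2} + 4 − 2 = 2^{k+2} + 2.
Hence b[n] = 2^{n+1} + 2 for every n ≥ 1, by induction.

b[n] = 2^{n+1} + 2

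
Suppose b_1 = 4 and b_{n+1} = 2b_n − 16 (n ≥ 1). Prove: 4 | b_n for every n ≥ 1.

Base case: b_1 = 4 = 4·1, so 4 | b_1.
Assume 4 | b_m, so b_m = 4t for some integer t.
Then b_{m+1} = 2b_m − 16 = 2·(4t) − 16 = 4(2t − 4), so 4 | b_{m+1}.
By induction, 4 | b_n for all n ≥ 1.

4 | b_n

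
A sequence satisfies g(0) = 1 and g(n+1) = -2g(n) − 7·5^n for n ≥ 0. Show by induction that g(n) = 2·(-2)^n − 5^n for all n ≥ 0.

Base case: g(0) = 1, and 2·(-2)^0 − 5^0 = 2 − 1 = 1.
Assume g(r) = 2·(-2)^r − 5^r for some r ≥ 0.
Then g(r+1) = -2g(r) − 7·5^r = -2·(2·(-2)^r − 5^r) − 7·5^r = 2·(-2)^{r+1} + 2·5^r − 7·5^r = 2·(-2)^{r+1} − 5·5^r = 2·(-2)^{r+1} − 5^{r+1}.
Hence g(n) = 2·(-2)^n − 5^n for every n ≥ 0, by induction.

g(n) = 2·(-2)^n − 5^n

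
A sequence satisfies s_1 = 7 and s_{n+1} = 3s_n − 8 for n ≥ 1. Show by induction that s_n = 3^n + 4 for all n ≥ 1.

Base case: s_1 = 7, and 3^1 + 4 = 3 + 4 = 7.
Assume s_k = 3^k + 4 for some k ≥ 1.
Then s_{k+1} = 3s_k − 8 = 3·(3^k + 4) − 8 = 3^{k+1} + 12 − 8 = 3^{k+1} + 4.
By induction, s_n = 3^n + 4 for all n ≥ 1.

s_n = 3^n + 4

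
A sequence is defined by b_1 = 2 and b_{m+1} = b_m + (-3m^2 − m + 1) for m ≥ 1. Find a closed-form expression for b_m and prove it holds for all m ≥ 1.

Claim: b_m = -m^3 + m^2 + m + 1.

Base case: b_1 = 2, and -1^3 + 1^2 + 1 + 1 = 2.
Assume b_k = -k^3 + k^2 + k + 1.
Then b_{k+1} = b_k + (-3k^2 − k + 1) = (-k^3 + k^2 + k + 1) + (-3k^2 − k + 1) = -k^3 − 2k^2 + 2,
and -(k+1)^3 + (k+1)^2 + (k+1) + 1 = -k^3 − 2k^2 + 2.
By induction, b_m = -m^3 + m^2 + m + 1 for all m ≥ 1.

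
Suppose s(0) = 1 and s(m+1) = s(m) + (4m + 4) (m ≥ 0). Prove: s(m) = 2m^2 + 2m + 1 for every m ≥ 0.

Base case: s(0) = 1, and 2·0^2 + 2·0 + 1 = 1.
Assume s(r) = 2r^2 + 2r + 1.
Then s(r+1) = s(r) + (4r + 4) = (2r^2 + 2r + 1) + (4r + 4) = 2r^2 + 6r + 5,
and 2·(r+1)^2 + 2·(r+1) + 1 = 2r^2 + 6r + 5.
This completes the inductive step, so s(m) = 2m^2 + 2m + 1 for all m ≥ 0.

s(m) = 2m^2 + 2m + 1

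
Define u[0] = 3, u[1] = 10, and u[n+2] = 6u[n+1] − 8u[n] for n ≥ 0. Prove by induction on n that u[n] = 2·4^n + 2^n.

Base cases: u[0] = 3 and 2·4^0 + 2^0 = 3; u[1] = 10 and 2·4^1 + 2^1 = 10.
Assume u[j] = 2·4^j + 2^j for all 0 ≤ j ≤ r, where r ≥ 1.
Then u[r+1] = 6u[r] − 8u[r−1] = 6·(2·4^r + 2^r) − 8·(2·4^{r−1} + 2^{r−1}) = 2·(6·4 − 8)4^{r−1} + (6·2 − 8)2^{r−1} = 32·4^{r−1} + 4·2^{r−1} = 2·4^{r+1} + 2^{r+1}.
Hence u[n] = 2·4^n + 2^n for every n ≥ 0, by strong induction.

u[n] = 2·4^n + 2^n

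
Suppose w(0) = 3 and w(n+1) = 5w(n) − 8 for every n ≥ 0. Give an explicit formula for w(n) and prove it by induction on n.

Claim: w(n) = 5^n + 2.

Base case: w(0) = 3, and 5^0 + 2 = 1 + 2 = 3.
Assume w(r) = 5^r + 2 for some r ≥ 0.
Then w(r+1) = 5w(r) − 8 = 5·(5^r + 2) − 8 = 5^{r+1} + 10 − 8 = 5^{r+1} + 2.
Hence w(n) = 5^n + 2 for every n ≥ 0, by induction.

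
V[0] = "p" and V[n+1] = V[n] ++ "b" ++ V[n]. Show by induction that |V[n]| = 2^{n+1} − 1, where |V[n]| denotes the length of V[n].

Base case: |V[0]| = 1, and 2^{0+1} − 1 = 1.
Assume |V[r]| = 2^{r+1} − 1.
Then |V[r+1]| = |V[r]| + 1 + |V[r]| = 2|V[r]| + 1 = 2(2^{r+1} − 1) + 1 = 2^{r+2} − 2 + 1 = 2^{r+2} − 1.
So the formula holds for r+1, and by induction |V[n]| = 2^{n+1} − 1 for all n ≥ 0.

|V[n]| = 2^{n+1} − 1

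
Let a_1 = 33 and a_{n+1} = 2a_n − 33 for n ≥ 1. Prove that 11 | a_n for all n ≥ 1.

Base case: a_1 = 33 = 11·3, so 11 | a_1.
Assume 11 | a_j, so a_j = 11t for some integer t.
Then a_{j+1} = 2a_j − 33 = 2·(11t) − 33 = 11(2t − 3), so 11 | a_{j+1}.
By induction, 11 | a_n for all n ≥ 1.

11 | a_n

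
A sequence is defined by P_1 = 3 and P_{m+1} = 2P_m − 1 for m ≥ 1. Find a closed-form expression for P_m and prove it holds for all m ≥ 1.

Claim: P_m = 2^m + 1.

Base case: P_1 = 3, and 2^1 + 1 = 2 + 1 = 3.
Assume P_r = 2^r + 1 for some r ≥ 1.
Then P_{r+1} = 2P_r − 1 = 2·(2^r + 1) − 1 = 2^{r+1} + 2 − 1 = 2^{r+1} + 1.
By induction, P_m = 2^m + 1 for all m ≥ 1.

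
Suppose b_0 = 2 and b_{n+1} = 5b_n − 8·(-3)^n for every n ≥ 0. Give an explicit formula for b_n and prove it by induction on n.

Claim: b_n = 5^n + (-3)^n.

Base case: b_0 = 2, and 5^0 + (-3)^0 = 1 + 1 = 2.
Assume b_k = 5^k + (-3)^k for some k ≥ 0.
Then b_{k+1} = 5b_k − 8·(-3)^k = 5·(5^k + (-3)^k) − 8·(-3)^k = 5^{k+1} + 5·(-3)^k − 8·(-3)^k = 5^{k+1} − 3·(-3)^k = 5^{k+1} + (-3)^{k+1}.
So the formula holds for k+1, and by induction b_n = 5^n + (-3)^n for all n ≥ 0.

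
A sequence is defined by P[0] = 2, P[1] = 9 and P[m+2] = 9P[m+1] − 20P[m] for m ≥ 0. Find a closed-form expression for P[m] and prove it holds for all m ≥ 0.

Claim: P[m] = 5^m + 4^m.

Base cases: P[0] = 2 and 5^0 + 4^0 = 2; P[1] = 9 and 5^1 + 4^1 = 9.
Assume P[j] = 5^j + 4^j for all 0 ≤ j ≤ r, where r ≥ 1.
Then P[r+1] = 9P[r] − 20P[r−1] = 9·(5^r + 4^r) − 20·(5^{r−1} + 4^{r−1}) = (9·5 − 20)5^{r−1} + (9·4 − 20)4^{r−1} = 25·5^{r−1} + 16·4^{r−1} = 5^{r+1} + 4^{r+1}.
This completes the inductive step, so P[m] = 5^m + 4^m for all m ≥ 0.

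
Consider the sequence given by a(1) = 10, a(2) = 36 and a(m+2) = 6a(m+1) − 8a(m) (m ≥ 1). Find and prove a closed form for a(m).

Claim: a(m) = 2^m + 2·4^m.

Base cases: a(1) = 10 and 2^1 + 2·4^1 = 10; a(2) = 36 and 2^2 + 2·4^2 = 36.
Assume a(j) = 2^j + 2·4^j for all 1 ≤ j ≤ r, where r ≥ 2.
Then a(r+1) = 6a(r) − 8a(r−1) = 6·(2^r + 2·4^r) − 8·(2^{r−1} + 2·4^{r−1}) = (6·2 − 8)2^{r−1} + 2·(6·4 − 8)4^{r−1} = 4·2^{r−1} + 32·4^{r−1} = 2^{r+1} + 2·4^{r+1}.
So the formula holds for r+1, and by strong induction a(m) = 2^m + 2·4^m for all m ≥ 1.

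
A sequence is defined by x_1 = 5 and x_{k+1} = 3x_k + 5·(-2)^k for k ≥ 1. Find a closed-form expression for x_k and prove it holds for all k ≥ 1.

Claim: x_k = 3^k − (-2)^k.

Base case: x_1 = 5, and 3^1 − (-2)^1 = 3 + 2 = 5.
Assume x_m = 3^m − (-2)^m for some m ≥ 1.
Then x_{m+1} = 3x_m + 5·(-2)^m = 3·(3^m − (-2)^m) + 5·(-2)^m = 3^{m+1} − 3·(-2)^m + 5·(-2)^m = 3^{m+1} + 2·(-2)^m = 3^{m+1} − (-2)^{m+1}.
This completes the inductive step, so x_k = 3^k − (-2)^k for all k ≥ 1.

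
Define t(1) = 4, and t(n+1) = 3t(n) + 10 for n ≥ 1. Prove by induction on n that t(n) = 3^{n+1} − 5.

Base case: t(1) = 4, and 3^{1+1} − 5 = 9 − 5 = 4.
Assume t(m) = 3^{m+1} − 5 for some m ≥ 1.
Then t(m+1) = 3t(m) + 10 = 3·(3^{m+1} − 5) + 10 = 3^{m+2} − 15 + 10 = 3^{m+2} − 5.
So the formula holds for m+1, and by induction t(n) = 3^{n+1} − 5 for all n ≥ 1.

t(n) = 3^{n+1} − 5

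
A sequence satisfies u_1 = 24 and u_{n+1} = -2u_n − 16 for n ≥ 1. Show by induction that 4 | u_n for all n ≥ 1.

Base case: u_1 = 24 = 4·6, so 4 | u_1.
Assume 4 | u_j, so u_j = 4t for some integer t.
Then u_{j+1} = -2u_j − 16 = -2·(4t) − 16 = 4(-2t − 4), so 4 | u_{j+1}.
So the property holds for j+1, and by induction 4 | u_n for all n ≥ 1.

4 | u_n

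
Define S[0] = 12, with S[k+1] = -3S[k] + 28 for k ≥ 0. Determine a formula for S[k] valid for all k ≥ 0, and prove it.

Claim: S[k] = 5·(-3)^k + 7.

Base case: S[0] = 12, and 5·(-3)^0 + 7 = 5 + 7 = 12.
Assume S[j] = 5·(-3)^j + 7 for some j ≥ 0.
Then S[j+1] = -3S[j] + 28 = -3·(5·(-3)^j + 7) + 28 = -15·(-3)^j − 21 + 28 = 5·(-3)^{j+1} + 7.
So the formula holds for j+1, and by induction S[k] = 5·(-3)^k + 7 for all k ≥ 0.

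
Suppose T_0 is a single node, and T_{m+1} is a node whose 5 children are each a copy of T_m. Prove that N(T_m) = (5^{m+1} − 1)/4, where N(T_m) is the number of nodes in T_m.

Base case: N(T_0) = 1, and (5^{0+1} − 1)/4 = 1.
Assume N(T_j) = (5^{j+1} − 1)/4.
Then N(T_{j+1}) = 1 + 5N(T_j) = 1 + 5·(5^{j+1} − 1)/4 = 1 + (5^{j+2} − 5)/4 = (4 + 5^{j+2} − 5)/4 = (5^{j+2} − 1)/4.
This completes the inductive step, so N(T_m) = (5^{m+1} − 1)/4 for all m ≥ 0.

N(T_m) = (5^{m+1} − 1)/4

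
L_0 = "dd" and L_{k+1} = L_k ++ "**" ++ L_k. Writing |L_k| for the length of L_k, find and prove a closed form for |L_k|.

Claim: |L_k| = 2^{k+2} − 2.

Base case: |L_0| = 2, and 2^{0+2} − 2 = 2.
Assume |L_m| = 2^{m+2} − 2.
Then |L_{m+1}| = |L_m| + 2 + |L_m| = 2|L_m| + 2 = 2(2^{m+2} − 2) + 2 = 2^{m+3} − 4 + 2 = 2^{m+3} − 2.
Hence |L_k| = 2^{k+2} − 2 for every k ≥ 0, by induction.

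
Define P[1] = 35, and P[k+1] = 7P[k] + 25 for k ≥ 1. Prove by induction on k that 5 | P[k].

Base case: P[1] = 35 = 5·7, so 5 | P[1].
Assume 5 | P[m], so P[m] = 5t for some integer t.
Then P[m+1] = 7P[m] + 25 = 7·(5t) + 25 = 5(7t + 5), so 5 | P[m+1].
Hence 5 | P[k] for every k ≥ 1, by induction.

5 | P[k]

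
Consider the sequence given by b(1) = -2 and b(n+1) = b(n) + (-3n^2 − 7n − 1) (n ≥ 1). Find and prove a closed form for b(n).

Claim: b(n) = -n^3 − 2n^2 + 2n − 1.

Base case: b(1) = -2, and -1^3 − 2·1^2 + 2·1 − 1 = -2.
Assume b(m) = -m^3 − 2m^2 + 2m − 1.
Then b(m+1) = b(m) + (-3m^2 − 7m − 1) = (-m^3 − 2m^2 + 2m − 1) + (-3m^2 − 7m − 1) = -m^3 − 5m^2 − 5m − 2,
and -(m+1)^3 − 2·(m+1)^2 + 2·(m+1) − 1 = -m^3 − 5m^2 − 5m − 2.
By induction, b(n) = -n^3 − 2n^2 + 2n − 1 for all n ≥ 1.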